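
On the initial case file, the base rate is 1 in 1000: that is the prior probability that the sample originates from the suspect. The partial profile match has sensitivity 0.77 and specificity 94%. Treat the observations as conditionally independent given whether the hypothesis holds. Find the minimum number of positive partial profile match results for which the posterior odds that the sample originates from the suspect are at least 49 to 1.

Prior odds: 0.001 ÷ 0.999 = 1/999.
False-positive rate = 1 − 0.94 = 0.06; likelihood ratio of a positive = 0.77/0.06 = 77/6.
Target odds = 49.
Need (1/999) × (77/6)ⁿ ≥ 49, i.e. (77/6)ⁿ ≥ 48951.
(77/6)⁴ = 35153041/1296 falls short of 48951 but (77/6)⁵ ≈348095 reaches it, so n = 5.

5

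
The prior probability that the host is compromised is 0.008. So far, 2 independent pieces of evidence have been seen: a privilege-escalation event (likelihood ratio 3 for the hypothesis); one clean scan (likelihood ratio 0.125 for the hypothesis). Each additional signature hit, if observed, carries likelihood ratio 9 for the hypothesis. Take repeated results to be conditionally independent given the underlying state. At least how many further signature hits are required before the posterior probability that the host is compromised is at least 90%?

Prior odds = 0.008/0.992 = 1/124.
Combined Bayes factor of the evidence already in hand = 3 × 0.125 = 0.375.
Odds after that evidence = (1/124) × 0.375 = 3/992.
Target odds = 0.9/0.1 = 9.
Need 9ⁿ ≥ 9 ÷ (3/992) = 2976.
9³ = 729 falls short of 2976 but 9⁴ = 6561 reaches it, so n = 4.

4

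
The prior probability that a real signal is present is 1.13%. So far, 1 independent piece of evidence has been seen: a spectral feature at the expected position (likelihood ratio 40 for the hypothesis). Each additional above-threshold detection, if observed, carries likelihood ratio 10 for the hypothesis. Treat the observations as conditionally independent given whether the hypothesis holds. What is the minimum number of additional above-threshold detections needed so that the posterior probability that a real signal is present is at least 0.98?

3

Prior odds = 0.0113/0.9887 = 113/9887.
Bayes factor of the evidence already in hand = 40.
Odds after that evidence = (113/9887) × 40 = 4520/9887.
Target odds = 0.98/0.02 = 49.
Need 10ⁿ ≥ 49 ÷ (4520/9887) = 484463/4520.
10² = 100 falls short of 484463/4520 but 10³ = 1000 reaches it, so n = 3.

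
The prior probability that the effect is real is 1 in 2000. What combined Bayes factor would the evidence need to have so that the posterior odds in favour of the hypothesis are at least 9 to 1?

17991

Prior odds = 0.0005/0.9995 = 1/1999.
Target odds = 9.
Required Bayes factor = 9 ÷ (1/1999) = 17991.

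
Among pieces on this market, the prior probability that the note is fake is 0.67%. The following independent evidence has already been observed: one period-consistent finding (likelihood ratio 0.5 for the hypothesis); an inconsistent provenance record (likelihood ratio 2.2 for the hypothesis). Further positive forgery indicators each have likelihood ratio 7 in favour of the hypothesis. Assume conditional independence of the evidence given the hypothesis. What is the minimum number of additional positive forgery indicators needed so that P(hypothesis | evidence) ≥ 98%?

5

Prior odds = 0.0067/0.9933 = 67/9933.
Combined Bayes factor of the evidence already in hand = 0.5 × 2.2 = 1.1.
Odds after that evidence = (67/9933) × 1.1 = 67/9030.
Target odds = 0.98/0.02 = 49.
Need 7ⁿ ≥ 49 ÷ (67/9030) = 442470/67.
7⁴ = 2401 falls short of 442470/67 but 7⁵ = 16807 reaches it, so n = 5.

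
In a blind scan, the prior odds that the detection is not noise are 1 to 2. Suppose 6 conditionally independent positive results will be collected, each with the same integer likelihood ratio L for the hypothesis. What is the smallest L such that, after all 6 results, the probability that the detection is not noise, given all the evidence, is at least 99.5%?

3

Prior odds = 0.5.
Target odds = 0.995/0.005 = 199.
Need L⁶ ≥ 199 ÷ 0.5 = 398.
2⁶ = 64 < 398 ≤ 729 = 3⁶, so L = 3.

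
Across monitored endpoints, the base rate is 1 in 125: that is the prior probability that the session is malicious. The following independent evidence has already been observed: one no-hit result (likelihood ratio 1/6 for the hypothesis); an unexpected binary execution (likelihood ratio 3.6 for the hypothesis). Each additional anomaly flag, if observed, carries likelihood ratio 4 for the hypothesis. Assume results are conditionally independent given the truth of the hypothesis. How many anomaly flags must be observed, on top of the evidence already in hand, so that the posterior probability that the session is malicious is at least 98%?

7

Prior odds = 0.008/0.992 = 1/124.
Combined Bayes factor of the evidence already in hand = (1/6) × 3.6 = 0.6.
Odds after that evidence = (1/124) × 0.6 = 3/620.
Target odds = 0.98/0.02 = 49.
Need 4ⁿ ≥ 49 ÷ (3/620) = 30380/3.
4⁶ = 4096 falls short of 30380/3 but 4⁷ = 16384 reaches it, so n = 7.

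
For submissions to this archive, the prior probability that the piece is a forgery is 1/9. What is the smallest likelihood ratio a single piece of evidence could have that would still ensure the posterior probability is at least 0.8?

Prior odds = (1/9)/(8/9) = 0.125.
Target odds = 0.8/0.2 = 4.
Required Bayes factor = 4 ÷ 0.125 = 32.

32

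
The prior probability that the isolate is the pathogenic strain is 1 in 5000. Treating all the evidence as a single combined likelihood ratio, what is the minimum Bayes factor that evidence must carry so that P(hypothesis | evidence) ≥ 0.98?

244951

Prior odds = 0.0002/0.9998 = 1/4999.
Target odds = 0.98/0.02 = 49.
Required Bayes factor = 49 ÷ (1/4999) = 244951.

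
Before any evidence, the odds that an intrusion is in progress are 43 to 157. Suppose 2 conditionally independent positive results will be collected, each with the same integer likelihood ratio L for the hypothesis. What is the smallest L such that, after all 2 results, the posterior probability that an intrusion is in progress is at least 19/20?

Prior odds = 43/157.
Target odds = 0.95/0.05 = 19.
Need L² ≥ 19 ÷ (43/157) = 2983/43.
8² = 64 < 2983/43 ≤ 81 = 9², so L = 9.

9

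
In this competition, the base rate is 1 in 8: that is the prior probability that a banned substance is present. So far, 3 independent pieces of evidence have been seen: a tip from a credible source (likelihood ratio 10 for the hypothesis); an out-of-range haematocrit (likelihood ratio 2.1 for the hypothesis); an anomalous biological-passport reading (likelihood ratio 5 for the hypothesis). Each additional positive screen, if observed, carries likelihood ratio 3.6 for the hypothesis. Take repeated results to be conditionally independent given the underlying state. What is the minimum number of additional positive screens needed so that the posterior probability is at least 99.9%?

Prior odds = 0.125/0.875 = 1/7.
Combined Bayes factor of the evidence already in hand = 10 × 2.1 × 5 = 105.
Odds after that evidence = (1/7) × 105 = 15.
Target odds = 0.999/0.001 = 999.
Need 3.6ⁿ ≥ 999 ÷ 15 = 66.6.
3.6³ = 46.656 falls short of 66.6 but 3.6⁴ = 167.9616 reaches it, so n = 4.

4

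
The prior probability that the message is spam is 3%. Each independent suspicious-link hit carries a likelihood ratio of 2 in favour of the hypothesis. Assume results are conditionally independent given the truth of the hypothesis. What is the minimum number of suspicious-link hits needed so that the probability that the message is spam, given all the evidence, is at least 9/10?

Prior odds = 0.03/0.97 = 3/97.
Likelihood ratio per suspicious-link hit = 2.
Target odds: 0.9 ÷ 0.1 = 9.
Need (3/97) × 2ⁿ ≥ 9, i.e. 2ⁿ ≥ 291.
2⁸ = 256 falls short of 291 but 2⁹ = 512 reaches it, so n = 9.

9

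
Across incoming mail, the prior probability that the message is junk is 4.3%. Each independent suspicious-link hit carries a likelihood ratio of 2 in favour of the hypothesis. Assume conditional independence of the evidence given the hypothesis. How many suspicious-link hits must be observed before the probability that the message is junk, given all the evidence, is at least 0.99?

Prior odds: 0.043 ÷ 0.957 = 43/957.
Likelihood ratio per suspicious-link hit = 2.
Target posterior odds = 0.99/0.01 = 99.
Require 2ⁿ ≥ 99 ÷ (43/957) = 94743/43.
2¹¹ = 2048 falls short of 94743/43 but 2¹² = 4096 reaches it, so n = 12.

12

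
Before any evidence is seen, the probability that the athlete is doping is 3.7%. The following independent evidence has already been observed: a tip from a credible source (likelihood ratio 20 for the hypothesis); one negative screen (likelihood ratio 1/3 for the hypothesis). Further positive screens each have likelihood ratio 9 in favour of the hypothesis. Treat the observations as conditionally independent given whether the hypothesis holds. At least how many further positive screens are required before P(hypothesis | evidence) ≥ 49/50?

Prior odds = 0.037/0.963 = 37/963.
Combined Bayes factor of the evidence already in hand = 20 × (1/3) = 20/3.
Odds after that evidence = (37/963) × 20/3 = 740/2889.
Target odds = 0.98/0.02 = 49.
Need 9ⁿ ≥ 49 ÷ (740/2889) = 141561/740.
9² = 81 falls short of 141561/740 but 9³ = 729 reaches it, so n = 3.

3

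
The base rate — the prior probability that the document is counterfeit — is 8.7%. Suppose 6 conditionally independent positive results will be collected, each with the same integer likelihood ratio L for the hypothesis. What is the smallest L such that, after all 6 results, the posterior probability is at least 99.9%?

5

Prior odds = 0.087/0.913 = 87/913.
Target odds = 0.999/0.001 = 999.
Need L⁶ ≥ 999 ÷ (87/913) = 304029/29.
4⁶ = 4096 < 304029/29 ≤ 15625 = 5⁶, so L = 5.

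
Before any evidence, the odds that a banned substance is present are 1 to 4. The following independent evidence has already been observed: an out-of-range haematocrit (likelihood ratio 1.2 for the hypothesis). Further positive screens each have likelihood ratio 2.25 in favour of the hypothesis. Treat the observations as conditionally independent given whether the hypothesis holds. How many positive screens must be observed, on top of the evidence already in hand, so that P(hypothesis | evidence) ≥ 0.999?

Prior odds = 0.25.
Bayes factor of the evidence already in hand = 1.2.
Odds after that evidence = 0.25 × 1.2 = 0.3.
Target odds = 0.999/0.001 = 999.
Need 2.25ⁿ ≥ 999 ÷ 0.3 = 3330.
2.25¹⁰ ≈3325.26 falls short of 3330 but 2.25¹¹ ≈7481.83 reaches it, so n = 11.

11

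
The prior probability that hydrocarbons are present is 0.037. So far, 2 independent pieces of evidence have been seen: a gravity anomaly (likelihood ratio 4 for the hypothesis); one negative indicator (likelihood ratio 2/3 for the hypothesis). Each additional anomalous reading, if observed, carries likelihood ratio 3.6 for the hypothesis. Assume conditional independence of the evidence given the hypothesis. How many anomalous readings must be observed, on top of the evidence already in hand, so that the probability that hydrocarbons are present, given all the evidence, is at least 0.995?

Prior odds = 0.037/0.963 = 37/963.
Combined Bayes factor of the evidence already in hand = 4 × (2/3) = 8/3.
Odds after that evidence = (37/963) × 8/3 = 296/2889.
Target odds = 0.995/0.005 = 199.
Need 3.6ⁿ ≥ 199 ÷ (296/2889) = 574911/296.
3.6⁵ = 604.66176 falls short of 574911/296 but 3.6⁶ = 34012224/15625 reaches it, so n = 6.

6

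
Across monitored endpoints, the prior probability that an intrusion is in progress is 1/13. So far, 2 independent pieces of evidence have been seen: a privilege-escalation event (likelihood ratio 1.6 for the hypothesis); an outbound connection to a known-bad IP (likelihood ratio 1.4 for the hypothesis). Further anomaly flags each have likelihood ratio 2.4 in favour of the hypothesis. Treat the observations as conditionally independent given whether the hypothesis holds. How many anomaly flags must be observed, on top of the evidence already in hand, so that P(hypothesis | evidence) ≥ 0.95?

6

Prior odds = (1/13)/(12/13) = 1/12.
Combined Bayes factor of the evidence already in hand = 1.6 × 1.4 = 2.24.
Odds after that evidence = (1/12) × 2.24 = 14/75.
Target odds = 0.95/0.05 = 19.
Need 2.4ⁿ ≥ 19 ÷ (14/75) = 1425/14.
2.4⁵ = 79.62624 falls short of 1425/14 but 2.4⁶ = 2985984/15625 reaches it, so n = 6.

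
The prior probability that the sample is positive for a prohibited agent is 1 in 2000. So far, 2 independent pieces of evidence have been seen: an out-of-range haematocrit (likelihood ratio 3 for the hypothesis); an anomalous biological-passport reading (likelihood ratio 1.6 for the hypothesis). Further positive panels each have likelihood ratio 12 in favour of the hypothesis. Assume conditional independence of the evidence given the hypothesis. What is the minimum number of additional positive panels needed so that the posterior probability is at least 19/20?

4

Prior odds = 0.0005/0.9995 = 1/1999.
Combined Bayes factor of the evidence already in hand = 3 × 1.6 = 4.8.
Odds after that evidence = (1/1999) × 4.8 = 24/9995.
Target odds = 0.95/0.05 = 19.
Need 12ⁿ ≥ 19 ÷ (24/9995) = 189905/24.
12³ = 1728 falls short of 189905/24 but 12⁴ = 20736 reaches it, so n = 4.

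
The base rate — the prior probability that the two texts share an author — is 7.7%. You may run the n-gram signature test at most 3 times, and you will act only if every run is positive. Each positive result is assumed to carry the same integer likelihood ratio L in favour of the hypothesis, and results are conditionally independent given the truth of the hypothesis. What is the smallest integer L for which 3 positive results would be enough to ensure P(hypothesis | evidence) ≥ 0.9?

5

Prior odds = 0.077/0.923 = 77/923.
Target odds = 0.9/0.1 = 9.
Need L³ ≥ 9 ÷ (77/923) = 8307/77.
4³ = 64 < 8307/77 ≤ 125 = 5³, so L = 5.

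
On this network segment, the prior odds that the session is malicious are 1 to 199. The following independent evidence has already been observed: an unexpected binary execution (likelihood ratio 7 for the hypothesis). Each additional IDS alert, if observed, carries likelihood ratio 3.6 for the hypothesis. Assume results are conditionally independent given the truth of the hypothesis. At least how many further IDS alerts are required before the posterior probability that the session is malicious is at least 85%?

4

Prior odds = 1/199.
Bayes factor of the evidence already in hand = 7.
Odds after that evidence = (1/199) × 7 = 7/199.
Target odds = 0.85/0.15 = 17/3.
Need 3.6ⁿ ≥ 17/3 ÷ (7/199) = 3383/21.
3.6³ = 46.656 falls short of 3383/21 but 3.6⁴ = 167.9616 reaches it, so n = 4.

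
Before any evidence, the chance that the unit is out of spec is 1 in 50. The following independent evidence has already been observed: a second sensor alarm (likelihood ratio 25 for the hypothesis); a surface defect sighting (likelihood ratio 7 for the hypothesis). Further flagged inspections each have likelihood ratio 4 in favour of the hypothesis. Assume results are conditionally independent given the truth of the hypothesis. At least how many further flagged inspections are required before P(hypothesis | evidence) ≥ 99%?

3

Prior odds = 0.02/0.98 = 1/49.
Combined Bayes factor of the evidence already in hand = 25 × 7 = 175.
Odds after that evidence = (1/49) × 175 = 25/7.
Target odds = 0.99/0.01 = 99.
Need 4ⁿ ≥ 99 ÷ (25/7) = 27.72.
4² = 16 falls short of 27.72 but 4³ = 64 reaches it, so n = 3.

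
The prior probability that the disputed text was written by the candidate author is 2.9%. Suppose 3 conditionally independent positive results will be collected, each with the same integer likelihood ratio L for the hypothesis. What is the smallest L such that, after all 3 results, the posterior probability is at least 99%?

Prior odds = 0.029/0.971 = 29/971.
Target odds = 0.99/0.01 = 99.
Need L³ ≥ 99 ÷ (29/971) = 96129/29.
14³ = 2744 < 96129/29 ≤ 3375 = 15³, so L = 15.

15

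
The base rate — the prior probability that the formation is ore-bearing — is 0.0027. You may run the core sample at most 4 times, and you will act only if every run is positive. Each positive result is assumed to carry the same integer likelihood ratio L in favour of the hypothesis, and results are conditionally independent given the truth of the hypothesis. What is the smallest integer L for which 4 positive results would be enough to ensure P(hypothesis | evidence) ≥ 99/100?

Prior odds = 0.0027/0.9973 = 27/9973.
Target odds = 0.99/0.01 = 99.
Need L⁴ ≥ 99 ÷ (27/9973) = 109703/3.
13⁴ = 28561 < 109703/3 ≤ 38416 = 14⁴, so L = 14.

14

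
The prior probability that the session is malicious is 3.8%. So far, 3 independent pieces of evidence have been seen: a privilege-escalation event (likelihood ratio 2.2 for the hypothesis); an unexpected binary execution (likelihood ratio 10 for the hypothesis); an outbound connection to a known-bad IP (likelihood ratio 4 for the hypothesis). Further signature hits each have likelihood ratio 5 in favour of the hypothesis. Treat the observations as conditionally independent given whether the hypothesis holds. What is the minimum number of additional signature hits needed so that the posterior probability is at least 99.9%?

4

Prior odds = 0.038/0.962 = 19/481.
Combined Bayes factor of the evidence already in hand = 2.2 × 10 × 4 = 88.
Odds after that evidence = (19/481) × 88 = 1672/481.
Target odds = 0.999/0.001 = 999.
Need 5ⁿ ≥ 999 ÷ (1672/481) = 480519/1672.
5³ = 125 falls short of 480519/1672 but 5⁴ = 625 reaches it, so n = 4.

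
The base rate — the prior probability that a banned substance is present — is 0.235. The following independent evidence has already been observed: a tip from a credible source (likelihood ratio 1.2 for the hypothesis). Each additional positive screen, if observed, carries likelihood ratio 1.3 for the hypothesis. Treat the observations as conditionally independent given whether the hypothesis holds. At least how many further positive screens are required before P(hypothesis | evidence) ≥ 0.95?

16

Prior odds = 0.235/0.765 = 47/153.
Bayes factor of the evidence already in hand = 1.2.
Odds after that evidence = (47/153) × 1.2 = 94/255.
Target odds = 0.95/0.05 = 19.
Need 1.3ⁿ ≥ 19 ÷ (94/255) = 4845/94.
1.3¹⁵ ≈51.1859 falls short of 4845/94 but 1.3¹⁶ ≈66.5417 reaches it, so n = 16.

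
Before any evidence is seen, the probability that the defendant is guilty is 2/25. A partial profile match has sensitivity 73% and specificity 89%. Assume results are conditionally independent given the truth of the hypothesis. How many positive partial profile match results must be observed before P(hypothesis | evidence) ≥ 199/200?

5

Prior odds = 0.08/0.92 = 2/23.
False-positive rate = 1 − 0.89 = 0.11; likelihood ratio of a positive = 0.73/0.11 = 73/11.
Target odds: 0.995 ÷ 0.005 = 199.
Require (73/11)ⁿ ≥ 199 ÷ (2/23) = 2288.5.
(73/11)⁴ = 28398241/14641 falls short of 2288.5 but (73/11)⁵ ≈12872.1 reaches it, so n = 5.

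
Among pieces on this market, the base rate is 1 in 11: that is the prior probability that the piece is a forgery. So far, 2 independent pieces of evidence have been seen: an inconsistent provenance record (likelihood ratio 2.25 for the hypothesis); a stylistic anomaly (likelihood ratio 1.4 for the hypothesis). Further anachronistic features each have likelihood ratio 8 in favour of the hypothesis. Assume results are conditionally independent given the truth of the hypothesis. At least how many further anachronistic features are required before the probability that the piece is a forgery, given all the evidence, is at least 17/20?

2

Prior odds = (1/11)/(10/11) = 0.1.
Combined Bayes factor of the evidence already in hand = 2.25 × 1.4 = 3.15.
Odds after that evidence = 0.1 × 3.15 = 0.315.
Target odds = 0.85/0.15 = 17/3.
Need 8ⁿ ≥ 17/3 ÷ 0.315 = 3400/189.
8¹ = 8 falls short of 3400/189 but 8² = 64 reaches it, so n = 2.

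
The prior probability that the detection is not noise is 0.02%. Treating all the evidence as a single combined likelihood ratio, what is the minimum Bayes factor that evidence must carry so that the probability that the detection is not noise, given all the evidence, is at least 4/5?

19996

Prior odds = 0.0002/0.9998 = 1/4999.
Target odds = 0.8/0.2 = 4.
Required Bayes factor = 4 ÷ (1/4999) = 19996.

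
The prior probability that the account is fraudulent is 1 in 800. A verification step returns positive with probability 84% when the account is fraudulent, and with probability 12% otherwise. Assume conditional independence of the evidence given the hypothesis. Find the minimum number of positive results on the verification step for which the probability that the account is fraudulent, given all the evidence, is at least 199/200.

7

Prior odds = 0.00125/0.99875 = 1/799.
Likelihood ratio of a positive result = 0.84/0.12 = 7.
Target odds: 0.995 ÷ 0.005 = 199.
Require 7ⁿ ≥ 199 ÷ (1/799) = 159001.
7⁶ = 117649 falls short of 159001 but 7⁷ = 823543 reaches it, so n = 7.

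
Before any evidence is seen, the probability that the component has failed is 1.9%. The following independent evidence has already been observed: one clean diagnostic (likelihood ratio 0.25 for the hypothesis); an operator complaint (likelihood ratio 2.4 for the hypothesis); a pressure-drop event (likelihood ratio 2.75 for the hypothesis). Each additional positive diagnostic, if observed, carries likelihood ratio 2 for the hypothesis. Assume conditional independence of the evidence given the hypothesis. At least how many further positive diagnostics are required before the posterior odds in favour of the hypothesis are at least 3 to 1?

7

Prior odds = 0.019/0.981 = 19/981.
Combined Bayes factor of the evidence already in hand = 0.25 × 2.4 × 2.75 = 1.65.
Odds after that evidence = (19/981) × 1.65 = 209/6540.
Target odds = 3.
Need 2ⁿ ≥ 3 ÷ (209/6540) = 19620/209.
2⁶ = 64 falls short of 19620/209 but 2⁷ = 128 reaches it, so n = 7.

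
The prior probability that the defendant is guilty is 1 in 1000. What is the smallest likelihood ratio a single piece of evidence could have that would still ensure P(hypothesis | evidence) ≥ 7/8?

6993

Prior odds = 0.001/0.999 = 1/999.
Target odds = 0.875/0.125 = 7.
Required Bayes factor = 7 ÷ (1/999) = 6993.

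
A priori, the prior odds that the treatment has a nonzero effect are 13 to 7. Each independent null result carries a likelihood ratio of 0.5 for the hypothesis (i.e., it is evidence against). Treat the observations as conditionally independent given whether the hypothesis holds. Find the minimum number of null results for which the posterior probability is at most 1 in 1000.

Prior odds = 13/7.
Likelihood ratio per null result = 0.5.
Target odds: 0.001 ÷ 0.999 = 1/999.
Require 0.5ⁿ ≤ 1/999 ÷ (13/7) = 7/12987.
0.5¹⁰ = 1/1024 is still above 7/12987 but 0.5¹¹ = 1/2048 is at or below it, so n = 11.

11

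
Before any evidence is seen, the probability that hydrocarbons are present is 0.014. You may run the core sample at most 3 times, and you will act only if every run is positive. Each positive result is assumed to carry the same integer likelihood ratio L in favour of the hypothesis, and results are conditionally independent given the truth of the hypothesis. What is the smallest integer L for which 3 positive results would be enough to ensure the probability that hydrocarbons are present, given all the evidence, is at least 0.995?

Prior odds = 0.014/0.986 = 7/493.
Target odds = 0.995/0.005 = 199.
Need L³ ≥ 199 ÷ (7/493) = 98107/7.
24³ = 13824 < 98107/7 ≤ 15625 = 25³, so L = 25.

25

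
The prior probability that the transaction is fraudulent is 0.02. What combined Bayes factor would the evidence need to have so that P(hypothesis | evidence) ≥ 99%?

4851

Prior odds = 0.02/0.98 = 1/49.
Target odds = 0.99/0.01 = 99.
Required Bayes factor = 99 ÷ (1/49) = 4851.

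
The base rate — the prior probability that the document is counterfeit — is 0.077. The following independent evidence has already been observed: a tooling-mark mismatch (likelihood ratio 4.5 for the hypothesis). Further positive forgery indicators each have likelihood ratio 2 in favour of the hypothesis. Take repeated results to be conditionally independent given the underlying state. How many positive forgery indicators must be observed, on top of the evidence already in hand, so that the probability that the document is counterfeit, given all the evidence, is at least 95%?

Prior odds = 0.077/0.923 = 77/923.
Bayes factor of the evidence already in hand = 4.5.
Odds after that evidence = (77/923) × 4.5 = 693/1846.
Target odds = 0.95/0.05 = 19.
Need 2ⁿ ≥ 19 ÷ (693/1846) = 35074/693.
2⁵ = 32 falls short of 35074/693 but 2⁶ = 64 reaches it, so n = 6.

6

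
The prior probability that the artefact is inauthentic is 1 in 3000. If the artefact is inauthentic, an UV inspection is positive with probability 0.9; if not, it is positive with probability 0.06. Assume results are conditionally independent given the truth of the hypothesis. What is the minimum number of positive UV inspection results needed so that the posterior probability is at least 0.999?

6

Prior odds = (1/3000)/(2999/3000) = 1/2999.
Likelihood ratio of a positive = 0.9/0.06 = 15.
Target odds: 0.999 ÷ 0.001 = 999.
Need (1/2999) × 15ⁿ ≥ 999, i.e. 15ⁿ ≥ 2996001.
15⁵ = 759375 falls short of 2996001 but 15⁶ = 11390625 reaches it, so n = 6.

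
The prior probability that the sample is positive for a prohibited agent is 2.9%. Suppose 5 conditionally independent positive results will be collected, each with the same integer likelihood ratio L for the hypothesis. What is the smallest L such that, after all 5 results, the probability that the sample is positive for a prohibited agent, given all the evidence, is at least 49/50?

Prior odds = 0.029/0.971 = 29/971.
Target odds = 0.98/0.02 = 49.
Need L⁵ ≥ 49 ÷ (29/971) = 47579/29.
4⁵ = 1024 < 47579/29 ≤ 3125 = 5⁵, so L = 5.

5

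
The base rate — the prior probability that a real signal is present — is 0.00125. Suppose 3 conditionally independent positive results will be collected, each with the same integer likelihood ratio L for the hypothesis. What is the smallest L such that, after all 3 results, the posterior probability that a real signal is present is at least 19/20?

Prior odds = 0.00125/0.99875 = 1/799.
Target odds = 0.95/0.05 = 19.
Need L³ ≥ 19 ÷ (1/799) = 15181.
24³ = 13824 < 15181 ≤ 15625 = 25³, so L = 25.

25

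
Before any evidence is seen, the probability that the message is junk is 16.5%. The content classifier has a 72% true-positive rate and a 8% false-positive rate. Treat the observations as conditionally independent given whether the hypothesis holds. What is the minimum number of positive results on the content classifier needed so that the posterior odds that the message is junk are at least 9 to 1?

2

Prior odds = 0.165/0.835 = 33/167.
Likelihood ratio of a positive result = 0.72/0.08 = 9.
Target odds = 9.
Need (33/167) × 9ⁿ ≥ 9, i.e. 9ⁿ ≥ 501/11.
9¹ = 9 falls short of 501/11 but 9² = 81 reaches it, so n = 2.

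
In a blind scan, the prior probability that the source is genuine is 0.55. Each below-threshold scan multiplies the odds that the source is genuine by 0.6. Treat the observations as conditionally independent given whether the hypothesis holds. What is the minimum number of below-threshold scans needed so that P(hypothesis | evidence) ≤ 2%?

9

Prior odds: 0.55 ÷ 0.45 = 11/9.
Likelihood ratio per below-threshold scan = 0.6.
Target posterior odds = 0.02/0.98 = 1/49.
Need (11/9) × 0.6ⁿ ≤ 1/49, i.e. 0.6ⁿ ≤ 9/539.
0.6⁸ = 6561/390625 is still above 9/539 but 0.6⁹ = 19683/1953125 is at or below it, so n = 9.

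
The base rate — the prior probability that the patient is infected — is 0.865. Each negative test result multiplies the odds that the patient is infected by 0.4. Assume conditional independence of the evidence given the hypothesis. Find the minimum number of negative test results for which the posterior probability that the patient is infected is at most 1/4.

Prior odds: 0.865 ÷ 0.135 = 173/27.
Likelihood ratio per negative test result = 0.4.
Target odds: 0.25 ÷ 0.75 = 1/3.
Require 0.4ⁿ ≤ 1/3 ÷ (173/27) = 9/173.
0.4³ = 0.064 is still above 9/173 but 0.4⁴ = 0.0256 is at or below it, so n = 4.

4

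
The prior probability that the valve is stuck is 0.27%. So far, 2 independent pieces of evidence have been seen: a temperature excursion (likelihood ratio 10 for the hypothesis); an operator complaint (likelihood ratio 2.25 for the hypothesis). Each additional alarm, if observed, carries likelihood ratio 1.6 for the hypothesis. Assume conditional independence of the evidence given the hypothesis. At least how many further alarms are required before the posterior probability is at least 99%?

16

Prior odds = 0.0027/0.9973 = 27/9973.
Combined Bayes factor of the evidence already in hand = 10 × 2.25 = 22.5.
Odds after that evidence = (27/9973) × 22.5 = 1215/19946.
Target odds = 0.99/0.01 = 99.
Need 1.6ⁿ ≥ 99 ÷ (1215/19946) = 219406/135.
1.6¹⁵ ≈1152.92 falls short of 219406/135 but 1.6¹⁶ ≈1844.67 reaches it, so n = 16.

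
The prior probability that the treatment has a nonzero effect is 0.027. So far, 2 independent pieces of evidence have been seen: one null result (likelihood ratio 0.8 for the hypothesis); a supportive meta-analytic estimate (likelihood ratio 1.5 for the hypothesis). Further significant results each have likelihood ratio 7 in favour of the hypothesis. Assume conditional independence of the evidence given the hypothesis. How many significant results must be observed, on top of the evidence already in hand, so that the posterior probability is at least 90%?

Prior odds = 0.027/0.973 = 27/973.
Combined Bayes factor of the evidence already in hand = 0.8 × 1.5 = 1.2.
Odds after that evidence = (27/973) × 1.2 = 162/4865.
Target odds = 0.9/0.1 = 9.
Need 7ⁿ ≥ 9 ÷ (162/4865) = 4865/18.
7² = 49 falls short of 4865/18 but 7³ = 343 reaches it, so n = 3.

3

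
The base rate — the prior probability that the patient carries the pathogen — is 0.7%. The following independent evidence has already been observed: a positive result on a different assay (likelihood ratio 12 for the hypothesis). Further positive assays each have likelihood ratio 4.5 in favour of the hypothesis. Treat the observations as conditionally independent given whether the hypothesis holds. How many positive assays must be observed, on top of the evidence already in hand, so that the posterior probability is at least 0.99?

5

Prior odds = 0.007/0.993 = 7/993.
Bayes factor of the evidence already in hand = 12.
Odds after that evidence = (7/993) × 12 = 28/331.
Target odds = 0.99/0.01 = 99.
Need 4.5ⁿ ≥ 99 ÷ (28/331) = 32769/28.
4.5⁴ = 410.0625 falls short of 32769/28 but 4.5⁵ = 1845.28125 reaches it, so n = 5.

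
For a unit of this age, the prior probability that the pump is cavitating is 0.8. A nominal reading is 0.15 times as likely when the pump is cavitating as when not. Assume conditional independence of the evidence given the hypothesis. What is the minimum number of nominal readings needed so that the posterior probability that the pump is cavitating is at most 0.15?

2

Prior odds = 0.8/0.2 = 4.
Likelihood ratio per nominal reading = 0.15.
Target posterior odds = 0.15/0.85 = 3/17.
Need 4 × 0.15ⁿ ≤ 3/17, i.e. 0.15ⁿ ≤ 3/68.
0.15¹ = 0.15 is still above 3/68 but 0.15² = 0.0225 is at or below it, so n = 2.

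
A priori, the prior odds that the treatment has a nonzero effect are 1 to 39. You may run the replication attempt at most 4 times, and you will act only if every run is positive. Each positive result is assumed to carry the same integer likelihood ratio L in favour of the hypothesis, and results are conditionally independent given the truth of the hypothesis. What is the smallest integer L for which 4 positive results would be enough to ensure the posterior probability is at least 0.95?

Prior odds = 1/39.
Target odds = 0.95/0.05 = 19.
Need L⁴ ≥ 19 ÷ (1/39) = 741.
5⁴ = 625 < 741 ≤ 1296 = 6⁴, so L = 6.

6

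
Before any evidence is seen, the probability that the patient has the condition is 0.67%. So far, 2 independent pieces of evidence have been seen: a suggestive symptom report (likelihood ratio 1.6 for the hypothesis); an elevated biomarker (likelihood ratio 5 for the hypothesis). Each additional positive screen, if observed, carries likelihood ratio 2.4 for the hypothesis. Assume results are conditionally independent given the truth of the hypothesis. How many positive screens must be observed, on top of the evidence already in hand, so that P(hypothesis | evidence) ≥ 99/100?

9

Prior odds = 0.0067/0.9933 = 67/9933.
Combined Bayes factor of the evidence already in hand = 1.6 × 5 = 8.
Odds after that evidence = (67/9933) × 8 = 536/9933.
Target odds = 0.99/0.01 = 99.
Need 2.4ⁿ ≥ 99 ÷ (536/9933) = 983367/536.
2.4⁸ = 429981696/390625 falls short of 983367/536 but 2.4⁹ ≈2641.81 reaches it, so n = 9.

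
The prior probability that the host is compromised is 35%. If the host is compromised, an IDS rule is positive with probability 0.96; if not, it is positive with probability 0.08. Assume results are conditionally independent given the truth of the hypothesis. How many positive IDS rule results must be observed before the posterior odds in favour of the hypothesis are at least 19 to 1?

Prior odds: 0.35 ÷ 0.65 = 7/13.
Likelihood ratio of a positive = 0.96/0.08 = 12.
Target odds = 19.
Require 12ⁿ ≥ 19 ÷ (7/13) = 247/7.
12¹ = 12 falls short of 247/7 but 12² = 144 reaches it, so n = 2.

2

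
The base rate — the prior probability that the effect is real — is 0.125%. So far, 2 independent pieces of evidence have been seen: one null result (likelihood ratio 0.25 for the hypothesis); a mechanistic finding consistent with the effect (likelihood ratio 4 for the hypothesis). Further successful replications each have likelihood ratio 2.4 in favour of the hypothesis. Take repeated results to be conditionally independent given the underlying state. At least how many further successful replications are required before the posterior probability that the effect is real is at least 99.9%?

Prior odds = 0.00125/0.99875 = 1/799.
Combined Bayes factor of the evidence already in hand = 0.25 × 4 = 1.
Odds after that evidence = (1/799) × 1 = 1/799.
Target odds = 0.999/0.001 = 999.
Need 2.4ⁿ ≥ 999 ÷ (1/799) = 798201.
2.4¹⁵ ≈504857 falls short of 798201 but 2.4¹⁶ ≈1.21166e+06 reaches it, so n = 16.

16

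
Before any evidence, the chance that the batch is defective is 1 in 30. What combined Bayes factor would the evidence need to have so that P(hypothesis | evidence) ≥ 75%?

Prior odds = (1/30)/(29/30) = 1/29.
Target odds = 0.75/0.25 = 3.
Required Bayes factor = 3 ÷ (1/29) = 87.

87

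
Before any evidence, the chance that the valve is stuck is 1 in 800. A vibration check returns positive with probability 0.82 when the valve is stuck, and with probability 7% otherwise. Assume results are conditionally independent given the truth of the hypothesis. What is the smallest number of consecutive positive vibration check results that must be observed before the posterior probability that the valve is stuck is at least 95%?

Prior odds: 0.00125 ÷ 0.99875 = 1/799.
Likelihood ratio of a positive result = 0.82/0.07 = 82/7.
Target odds: 0.95 ÷ 0.05 = 19.
Require (82/7)ⁿ ≥ 19 ÷ (1/799) = 15181.
(82/7)³ = 551368/343 falls short of 15181 but (82/7)⁴ = 45212176/2401 reaches it, so n = 4.

4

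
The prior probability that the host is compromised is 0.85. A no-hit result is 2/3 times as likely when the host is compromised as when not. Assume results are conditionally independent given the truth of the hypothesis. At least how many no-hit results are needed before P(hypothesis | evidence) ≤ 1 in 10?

Prior odds = 0.85/0.15 = 17/3.
Likelihood ratio per no-hit result = 2/3.
Target posterior odds = 0.1/0.9 = 1/9.
Need (17/3) × (2/3)ⁿ ≤ 1/9, i.e. (2/3)ⁿ ≤ 1/51.
(2/3)⁹ = 512/19683 is still above 1/51 but (2/3)¹⁰ = 1024/59049 is at or below it, so n = 10.

10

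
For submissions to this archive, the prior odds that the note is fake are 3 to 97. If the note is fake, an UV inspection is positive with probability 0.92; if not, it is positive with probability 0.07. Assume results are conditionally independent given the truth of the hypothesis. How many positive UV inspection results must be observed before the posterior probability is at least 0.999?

5

Prior odds = 3/97.
Likelihood ratio of a positive = 0.92/0.07 = 92/7.
Target odds: 0.999 ÷ 0.001 = 999.
Need (3/97) × (92/7)ⁿ ≥ 999, i.e. (92/7)ⁿ ≥ 32301.
(92/7)⁴ = 71639296/2401 falls short of 32301 but (92/7)⁵ ≈392147 reaches it, so n = 5.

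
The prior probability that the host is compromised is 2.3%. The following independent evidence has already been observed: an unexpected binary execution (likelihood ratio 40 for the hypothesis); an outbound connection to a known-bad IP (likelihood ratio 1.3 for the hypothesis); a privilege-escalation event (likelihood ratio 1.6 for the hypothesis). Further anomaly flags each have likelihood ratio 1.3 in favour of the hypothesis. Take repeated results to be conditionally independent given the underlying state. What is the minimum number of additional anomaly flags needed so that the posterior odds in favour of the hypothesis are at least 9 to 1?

Prior odds = 0.023/0.977 = 23/977.
Combined Bayes factor of the evidence already in hand = 40 × 1.3 × 1.6 = 83.2.
Odds after that evidence = (23/977) × 83.2 = 9568/4885.
Target odds = 9.
Need 1.3ⁿ ≥ 9 ÷ (9568/4885) = 43965/9568.
1.3⁵ = 371293/100000 falls short of 43965/9568 but 1.3⁶ = 4826809/1000000 reaches it, so n = 6.

6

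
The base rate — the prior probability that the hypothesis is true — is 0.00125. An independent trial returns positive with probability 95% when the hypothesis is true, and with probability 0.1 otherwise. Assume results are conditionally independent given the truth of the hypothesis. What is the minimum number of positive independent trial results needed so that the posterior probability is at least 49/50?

5

Prior odds: 0.00125 ÷ 0.99875 = 1/799.
Likelihood ratio of a positive result = 0.95/0.1 = 9.5.
Target odds: 0.98 ÷ 0.02 = 49.
Require 9.5ⁿ ≥ 49 ÷ (1/799) = 39151.
9.5⁴ = 8145.0625 falls short of 39151 but 9.5⁵ = 77378.09375 reaches it, so n = 5.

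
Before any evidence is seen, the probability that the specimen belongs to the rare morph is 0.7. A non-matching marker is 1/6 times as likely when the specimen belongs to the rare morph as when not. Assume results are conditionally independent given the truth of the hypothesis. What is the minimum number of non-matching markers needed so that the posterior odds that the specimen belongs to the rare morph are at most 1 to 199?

Prior odds: 0.7 ÷ 0.3 = 7/3.
Likelihood ratio per non-matching marker = 1/6.
Target odds = 1/199.
Need (7/3) × (1/6)ⁿ ≤ 1/199, i.e. (1/6)ⁿ ≤ 3/1393.
(1/6)³ = 1/216 is still above 3/1393 but (1/6)⁴ = 1/1296 is at or below it, so n = 4.

4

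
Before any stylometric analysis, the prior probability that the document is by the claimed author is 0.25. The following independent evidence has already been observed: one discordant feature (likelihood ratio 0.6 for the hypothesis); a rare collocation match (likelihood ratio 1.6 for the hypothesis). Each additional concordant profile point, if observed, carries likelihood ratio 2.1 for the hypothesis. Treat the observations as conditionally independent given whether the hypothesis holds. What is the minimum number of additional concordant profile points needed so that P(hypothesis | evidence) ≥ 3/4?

Prior odds = 0.25/0.75 = 1/3.
Combined Bayes factor of the evidence already in hand = 0.6 × 1.6 = 0.96.
Odds after that evidence = (1/3) × 0.96 = 0.32.
Target odds = 0.75/0.25 = 3.
Need 2.1ⁿ ≥ 3 ÷ 0.32 = 9.375.
2.1³ = 9.261 falls short of 9.375 but 2.1⁴ = 19.4481 reaches it, so n = 4.

4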